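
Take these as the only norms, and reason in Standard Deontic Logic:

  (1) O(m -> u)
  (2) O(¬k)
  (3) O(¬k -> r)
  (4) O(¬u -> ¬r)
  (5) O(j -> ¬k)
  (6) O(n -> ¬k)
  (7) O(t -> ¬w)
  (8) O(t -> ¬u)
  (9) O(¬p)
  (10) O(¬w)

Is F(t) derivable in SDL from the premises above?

Yes

From premise 2 we have O(¬k).
With premise 3, O(¬k -> r), the K-axiom yields O(r).
Premise 4, O(¬u -> ¬r), contraposes to O(r -> u); with O(r) we get O(u).
Premise 8 is O(t -> ¬u); contrapositively O(u -> ¬t). Since O(u) holds, K gives O(¬t).
Premises 1, 5, 6, 7, 9, 10 do not contribute to this derivation.
So O(¬t) holds, i.e. F(t). The claim follows.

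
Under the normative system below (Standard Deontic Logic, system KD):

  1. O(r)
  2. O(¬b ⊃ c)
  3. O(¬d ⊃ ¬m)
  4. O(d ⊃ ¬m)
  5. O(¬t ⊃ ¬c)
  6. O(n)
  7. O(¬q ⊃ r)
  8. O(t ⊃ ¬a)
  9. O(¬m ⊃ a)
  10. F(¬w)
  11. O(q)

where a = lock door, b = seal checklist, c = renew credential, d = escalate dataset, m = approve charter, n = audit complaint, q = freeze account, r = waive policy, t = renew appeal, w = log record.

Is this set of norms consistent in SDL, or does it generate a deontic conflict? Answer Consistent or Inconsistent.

Consistent

Premise 7 is O(¬q ⊃ r); even if O(r) held, inferring O(¬q) would be affirming the consequent — invalid.
So O(¬q) is not derivable, and the apparent clash with O(q) does not arise.
A world satisfying every obligation exists (e.g. a=true, b=true, c=false, d=false, m=false, n=true, q=true, r=true, t=false, w=true); no atom is both obligatory and forbidden, so the set is consistent.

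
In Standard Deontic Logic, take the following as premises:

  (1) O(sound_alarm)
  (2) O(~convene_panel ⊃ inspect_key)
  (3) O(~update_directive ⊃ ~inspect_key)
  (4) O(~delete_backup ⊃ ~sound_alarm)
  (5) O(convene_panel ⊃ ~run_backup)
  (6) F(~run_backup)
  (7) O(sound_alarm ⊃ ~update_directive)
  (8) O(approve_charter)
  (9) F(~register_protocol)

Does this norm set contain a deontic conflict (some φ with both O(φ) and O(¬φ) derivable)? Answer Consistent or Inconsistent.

F(~run_backup) at premise 6 means O(run_backup).
Premise 5, O(convene_panel ⊃ ~run_backup), contraposes to O(run_backup ⊃ ~convene_panel); with O(run_backup) we get O(~convene_panel).
Applying K to premise 2 (O(~convene_panel ⊃ inspect_key)) and O(~convene_panel) yields O(inspect_key).
Premise 3, O(~update_directive ⊃ ~inspect_key), contraposes to O(inspect_key ⊃ update_directive); with O(inspect_key) we get O(update_directive).
Premise 7 is O(sound_alarm ⊃ ~update_directive); contrapositively O(update_directive ⊃ ~sound_alarm). Since O(update_directive) holds, K gives O(~sound_alarm).
But premise 1 directly asserts O(sound_alarm).
We now have both O(~sound_alarm) and O(sound_alarm) — sound_alarm is simultaneously obligatory and forbidden, violating the D-axiom.

Inconsistent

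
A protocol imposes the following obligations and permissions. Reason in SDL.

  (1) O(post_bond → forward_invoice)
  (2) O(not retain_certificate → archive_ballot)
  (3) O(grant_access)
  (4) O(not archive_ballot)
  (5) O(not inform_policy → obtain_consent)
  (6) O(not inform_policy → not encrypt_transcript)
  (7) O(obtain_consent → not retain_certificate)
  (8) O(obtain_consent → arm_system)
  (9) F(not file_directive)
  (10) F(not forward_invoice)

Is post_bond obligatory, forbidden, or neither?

Premise 1 is O(post_bond → forward_invoice); even if O(forward_invoice) held, inferring O(post_bond) would be affirming the consequent — invalid.
No premise or chain of K-axiom applications forces O(post_bond), and none forces O(not post_bond). So post_bond is neither obligatory nor forbidden under these norms.

Neither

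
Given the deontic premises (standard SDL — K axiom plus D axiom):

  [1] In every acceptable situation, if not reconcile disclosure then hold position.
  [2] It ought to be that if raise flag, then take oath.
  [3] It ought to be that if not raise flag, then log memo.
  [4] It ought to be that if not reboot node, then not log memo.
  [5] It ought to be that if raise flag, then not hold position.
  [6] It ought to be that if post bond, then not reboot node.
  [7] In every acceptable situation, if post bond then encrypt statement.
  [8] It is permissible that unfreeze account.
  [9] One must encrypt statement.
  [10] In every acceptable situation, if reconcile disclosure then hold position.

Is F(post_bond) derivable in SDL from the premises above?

Premises 1 and 10 are O(¬reconcile_disclosure → hold_position) and O(reconcile_disclosure → hold_position); every ideal world satisfies ¬reconcile_disclosure or reconcile_disclosure, so in either case hold_position holds — hence O(hold_position).
The contrapositive of premise 5 (O(raise_flag → ¬hold_position)) is O(hold_position → ¬raise_flag), and O(hold_position) is already established, so O(¬raise_flag).
With premise 3, O(¬raise_flag → log_memo), the K-axiom yields O(log_memo).
Premise 4, O(¬reboot_node → ¬log_memo), contraposes to O(log_memo → reboot_node); with O(log_memo) we get O(reboot_node).
The contrapositive of premise 6 (O(post_bond → ¬reboot_node)) is O(reboot_node → ¬post_bond), and O(reboot_node) is already established, so O(¬post_bond).
Premises 2, 7, 8, 9 do not contribute to this derivation.
So O(¬post_bond) holds, i.e. F(post_bond). The claim follows.

Yes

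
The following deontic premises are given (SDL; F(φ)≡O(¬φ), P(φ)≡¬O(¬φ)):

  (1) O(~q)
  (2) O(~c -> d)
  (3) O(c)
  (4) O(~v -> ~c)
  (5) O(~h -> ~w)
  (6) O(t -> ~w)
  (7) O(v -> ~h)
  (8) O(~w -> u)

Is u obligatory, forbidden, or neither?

From premise 3 we have O(c).
The contrapositive of premise 4 (O(~v -> ~c)) is O(c -> v), and O(c) is already established, so O(v).
With premise 7, O(v -> ~h), the K-axiom yields O(~h).
With premise 5, O(~h -> ~w), the K-axiom yields O(~w).
From O(~w) and premise 8, O(~w -> u), we obtain O(u).
Premises 1, 2, 6 do not contribute to this derivation.
Hence u is obligatory.

Obligatory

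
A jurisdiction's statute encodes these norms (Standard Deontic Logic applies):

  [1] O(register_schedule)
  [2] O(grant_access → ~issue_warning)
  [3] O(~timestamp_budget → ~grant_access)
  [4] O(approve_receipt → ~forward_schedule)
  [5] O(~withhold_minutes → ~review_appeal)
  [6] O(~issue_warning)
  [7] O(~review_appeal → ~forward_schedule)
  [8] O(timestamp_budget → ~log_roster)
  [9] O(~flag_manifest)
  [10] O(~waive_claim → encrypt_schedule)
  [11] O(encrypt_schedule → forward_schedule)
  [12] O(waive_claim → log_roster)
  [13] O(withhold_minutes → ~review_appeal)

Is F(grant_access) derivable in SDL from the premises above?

Yes

Premises 5 and 13 are O(~withhold_minutes → ~review_appeal) and O(withhold_minutes → ~review_appeal); every ideal world satisfies ~withhold_minutes or withhold_minutes, so in either case ~review_appeal holds — hence O(~review_appeal).
Applying K to premise 7 (O(~review_appeal → ~forward_schedule)) and O(~review_appeal) yields O(~forward_schedule).
Premise 11 is O(encrypt_schedule → forward_schedule); contrapositively O(~forward_schedule → ~encrypt_schedule). Since O(~forward_schedule) holds, K gives O(~encrypt_schedule).
Premise 10, O(~waive_claim → encrypt_schedule), contraposes to O(~encrypt_schedule → waive_claim); with O(~encrypt_schedule) we get O(waive_claim).
Premise 12 is O(waive_claim → log_roster); since O(waive_claim), deontic closure gives O(log_roster).
Premise 8 is O(timestamp_budget → ~log_roster); contrapositively O(log_roster → ~timestamp_budget). Since O(log_roster) holds, K gives O(~timestamp_budget).
From O(~timestamp_budget) and premise 3, O(~timestamp_budget → ~grant_access), we obtain O(~grant_access).
Premises 1, 2, 4, 6, 9 do not contribute to this derivation.
So O(~grant_access) holds, i.e. F(grant_access). The claim follows.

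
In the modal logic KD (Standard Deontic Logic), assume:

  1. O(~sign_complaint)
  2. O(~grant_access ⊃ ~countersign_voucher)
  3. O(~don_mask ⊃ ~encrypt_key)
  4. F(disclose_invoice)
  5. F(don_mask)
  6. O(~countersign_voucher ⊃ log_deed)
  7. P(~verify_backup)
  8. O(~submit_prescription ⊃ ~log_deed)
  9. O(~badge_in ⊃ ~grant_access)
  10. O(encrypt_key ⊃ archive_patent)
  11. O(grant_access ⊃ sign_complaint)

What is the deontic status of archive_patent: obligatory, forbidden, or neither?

Neither

Premise 10 is O(encrypt_key ⊃ archive_patent), but O(encrypt_key) is not derivable from the premises, so it does not yield O(archive_patent).
No premise or chain of K-axiom applications forces O(archive_patent), and none forces O(~archive_patent). So archive_patent is neither obligatory nor forbidden under these norms.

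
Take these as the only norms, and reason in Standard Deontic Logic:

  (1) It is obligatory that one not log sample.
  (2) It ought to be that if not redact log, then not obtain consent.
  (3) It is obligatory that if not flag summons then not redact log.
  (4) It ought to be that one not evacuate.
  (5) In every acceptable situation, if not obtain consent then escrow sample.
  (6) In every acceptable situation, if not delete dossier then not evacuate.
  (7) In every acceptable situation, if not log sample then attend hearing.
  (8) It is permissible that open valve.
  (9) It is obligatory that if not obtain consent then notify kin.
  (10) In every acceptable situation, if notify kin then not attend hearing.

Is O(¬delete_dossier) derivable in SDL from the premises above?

No

Premise 6 is O(¬delete_dossier → ¬evacuate); even if O(¬evacuate) held, inferring O(¬delete_dossier) would be affirming the consequent — invalid.
No other premise forces O(¬delete_dossier). An ideal world satisfying every premise can still have ¬delete_dossier false, so O(¬delete_dossier) is not derivable.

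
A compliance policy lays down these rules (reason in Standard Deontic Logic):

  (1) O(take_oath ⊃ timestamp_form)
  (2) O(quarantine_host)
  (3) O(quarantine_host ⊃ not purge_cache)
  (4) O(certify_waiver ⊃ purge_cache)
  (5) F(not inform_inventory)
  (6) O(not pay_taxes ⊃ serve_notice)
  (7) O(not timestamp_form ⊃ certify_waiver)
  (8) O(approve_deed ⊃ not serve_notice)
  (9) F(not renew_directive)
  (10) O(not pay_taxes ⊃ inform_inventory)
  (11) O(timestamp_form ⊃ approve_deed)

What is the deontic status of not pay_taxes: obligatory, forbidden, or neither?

Forbidden

From premise 2 we have O(quarantine_host).
Applying K to premise 3 (O(quarantine_host ⊃ not purge_cache)) and O(quarantine_host) yields O(not purge_cache).
Premise 4, O(certify_waiver ⊃ purge_cache), contraposes to O(not purge_cache ⊃ not certify_waiver); with O(not purge_cache) we get O(not certify_waiver).
Premise 7, O(not timestamp_form ⊃ certify_waiver), contraposes to O(not certify_waiver ⊃ timestamp_form); with O(not certify_waiver) we get O(timestamp_form).
Premise 11 is O(timestamp_form ⊃ approve_deed); since O(timestamp_form), deontic closure gives O(approve_deed).
With premise 8, O(approve_deed ⊃ not serve_notice), the K-axiom yields O(not serve_notice).
The contrapositive of premise 6 (O(not pay_taxes ⊃ serve_notice)) is O(not serve_notice ⊃ pay_taxes), and O(not serve_notice) is already established, so O(pay_taxes).
Premises 1, 5, 9, 10 do not contribute to this derivation.
Thus O(pay_taxes), which is F(not pay_taxes): not pay_taxes is forbidden.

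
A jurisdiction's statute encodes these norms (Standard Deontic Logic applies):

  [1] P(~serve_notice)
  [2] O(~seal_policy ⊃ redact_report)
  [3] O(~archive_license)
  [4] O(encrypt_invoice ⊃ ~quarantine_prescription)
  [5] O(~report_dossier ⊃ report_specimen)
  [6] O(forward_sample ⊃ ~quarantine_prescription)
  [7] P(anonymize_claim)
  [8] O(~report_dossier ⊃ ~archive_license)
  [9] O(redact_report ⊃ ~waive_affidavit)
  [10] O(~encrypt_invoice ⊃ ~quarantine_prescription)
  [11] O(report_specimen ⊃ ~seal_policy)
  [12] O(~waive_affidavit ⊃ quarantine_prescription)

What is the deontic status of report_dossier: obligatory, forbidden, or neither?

Premises 10 and 4 cover both cases: O(~encrypt_invoice ⊃ ~quarantine_prescription) and O(encrypt_invoice ⊃ ~quarantine_prescription). Since ~encrypt_invoice ∨ encrypt_invoice is a tautology, O(~quarantine_prescription) follows.
Premise 12 is O(~waive_affidavit ⊃ quarantine_prescription); contrapositively O(~quarantine_prescription ⊃ waive_affidavit). Since O(~quarantine_prescription) holds, K gives O(waive_affidavit).
Premise 9 is O(redact_report ⊃ ~waive_affidavit); contrapositively O(waive_affidavit ⊃ ~redact_report). Since O(waive_affidavit) holds, K gives O(~redact_report).
The contrapositive of premise 2 (O(~seal_policy ⊃ redact_report)) is O(~redact_report ⊃ seal_policy), and O(~redact_report) is already established, so O(seal_policy).
Premise 11 is O(report_specimen ⊃ ~seal_policy); contrapositively O(seal_policy ⊃ ~report_specimen). Since O(seal_policy) holds, K gives O(~report_specimen).
The contrapositive of premise 5 (O(~report_dossier ⊃ report_specimen)) is O(~report_specimen ⊃ report_dossier), and O(~report_specimen) is already established, so O(report_dossier).
Premises 1, 3, 6, 7, 8 do not contribute to this derivation.
Hence report_dossier is obligatory.

Obligatory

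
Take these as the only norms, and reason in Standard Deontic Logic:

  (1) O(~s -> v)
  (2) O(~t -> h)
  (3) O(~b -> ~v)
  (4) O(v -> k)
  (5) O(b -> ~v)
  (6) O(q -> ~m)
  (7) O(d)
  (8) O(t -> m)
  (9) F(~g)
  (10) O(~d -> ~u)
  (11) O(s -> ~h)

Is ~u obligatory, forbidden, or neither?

Neither

Premise 10 is O(~d -> ~u), but O(~d) is not derivable from the premises, so it does not yield O(~u).
No premise or chain of K-axiom applications forces O(~u), and none forces O(u). So ~u is neither obligatory nor forbidden under these norms.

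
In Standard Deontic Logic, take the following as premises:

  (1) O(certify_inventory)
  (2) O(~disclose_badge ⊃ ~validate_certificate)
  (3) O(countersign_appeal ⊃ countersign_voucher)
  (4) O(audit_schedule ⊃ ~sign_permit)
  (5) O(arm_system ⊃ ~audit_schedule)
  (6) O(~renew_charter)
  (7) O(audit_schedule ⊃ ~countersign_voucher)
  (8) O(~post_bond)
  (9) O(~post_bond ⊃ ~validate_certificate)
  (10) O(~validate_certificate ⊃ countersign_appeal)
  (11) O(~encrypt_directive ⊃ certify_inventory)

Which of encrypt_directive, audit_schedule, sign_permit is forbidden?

audit_schedule

Premise 8 states O(~post_bond) outright.
With premise 9, O(~post_bond ⊃ ~validate_certificate), the K-axiom yields O(~validate_certificate).
Applying K to premise 10 (O(~validate_certificate ⊃ countersign_appeal)) and O(~validate_certificate) yields O(countersign_appeal).
Premise 3 is O(countersign_appeal ⊃ countersign_voucher); since O(countersign_appeal), deontic closure gives O(countersign_voucher).
Premise 7 is O(audit_schedule ⊃ ~countersign_voucher); contrapositively O(countersign_voucher ⊃ ~audit_schedule). Since O(countersign_voucher) holds, K gives O(~audit_schedule).
So O(~audit_schedule) holds, i.e. audit_schedule is forbidden. None of the other listed options is forbidden under the premises.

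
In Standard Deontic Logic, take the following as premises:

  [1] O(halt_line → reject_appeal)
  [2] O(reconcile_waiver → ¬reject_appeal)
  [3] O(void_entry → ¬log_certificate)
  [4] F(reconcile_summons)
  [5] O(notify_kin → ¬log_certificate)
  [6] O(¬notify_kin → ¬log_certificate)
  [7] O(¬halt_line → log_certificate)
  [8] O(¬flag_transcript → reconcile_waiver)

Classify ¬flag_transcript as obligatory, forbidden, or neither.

Forbidden

Premises 6 and 5 are O(¬notify_kin → ¬log_certificate) and O(notify_kin → ¬log_certificate); every ideal world satisfies ¬notify_kin or notify_kin, so in either case ¬log_certificate holds — hence O(¬log_certificate).
The contrapositive of premise 7 (O(¬halt_line → log_certificate)) is O(¬log_certificate → halt_line), and O(¬log_certificate) is already established, so O(halt_line).
Applying K to premise 1 (O(halt_line → reject_appeal)) and O(halt_line) yields O(reject_appeal).
Premise 2 is O(reconcile_waiver → ¬reject_appeal); contrapositively O(reject_appeal → ¬reconcile_waiver). Since O(reject_appeal) holds, K gives O(¬reconcile_waiver).
The contrapositive of premise 8 (O(¬flag_transcript → reconcile_waiver)) is O(¬reconcile_waiver → flag_transcript), and O(¬reconcile_waiver) is already established, so O(flag_transcript).
Premises 3, 4 do not contribute to this derivation.
Thus O(flag_transcript), which is F(¬flag_transcript): ¬flag_transcript is forbidden.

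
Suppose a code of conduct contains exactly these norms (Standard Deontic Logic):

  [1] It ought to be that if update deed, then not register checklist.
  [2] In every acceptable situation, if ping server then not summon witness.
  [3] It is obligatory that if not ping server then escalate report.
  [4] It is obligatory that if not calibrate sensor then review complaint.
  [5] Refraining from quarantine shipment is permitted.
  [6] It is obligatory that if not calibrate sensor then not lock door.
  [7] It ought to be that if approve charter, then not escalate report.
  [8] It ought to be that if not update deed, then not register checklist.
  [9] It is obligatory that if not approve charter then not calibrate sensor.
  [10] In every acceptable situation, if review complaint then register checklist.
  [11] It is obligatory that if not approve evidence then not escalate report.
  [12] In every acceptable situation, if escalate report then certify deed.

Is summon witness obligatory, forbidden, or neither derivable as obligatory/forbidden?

By case analysis on ¬update_deed: premise 8 gives O(¬update_deed → ¬register_checklist) and premise 1 gives O(update_deed → ¬register_checklist), so O(¬register_checklist) either way.
The contrapositive of premise 10 (O(review_complaint → register_checklist)) is O(¬register_checklist → ¬review_complaint), and O(¬register_checklist) is already established, so O(¬review_complaint).
Premise 4 is O(¬calibrate_sensor → review_complaint); contrapositively O(¬review_complaint → calibrate_sensor). Since O(¬review_complaint) holds, K gives O(calibrate_sensor).
Premise 9 is O(¬approve_charter → ¬calibrate_sensor); contrapositively O(calibrate_sensor → approve_charter). Since O(calibrate_sensor) holds, K gives O(approve_charter).
Premise 7 is O(approve_charter → ¬escalate_report); since O(approve_charter), deontic closure gives O(¬escalate_report).
Premise 3, O(¬ping_server → escalate_report), contraposes to O(¬escalate_report → ping_server); with O(¬escalate_report) we get O(ping_server).
With premise 2, O(ping_server → ¬summon_witness), the K-axiom yields O(¬summon_witness).
Premises 5, 6, 11, 12 do not contribute to this derivation.
Thus O(¬summon_witness), which is F(summon_witness): summon_witness is forbidden.

Forbidden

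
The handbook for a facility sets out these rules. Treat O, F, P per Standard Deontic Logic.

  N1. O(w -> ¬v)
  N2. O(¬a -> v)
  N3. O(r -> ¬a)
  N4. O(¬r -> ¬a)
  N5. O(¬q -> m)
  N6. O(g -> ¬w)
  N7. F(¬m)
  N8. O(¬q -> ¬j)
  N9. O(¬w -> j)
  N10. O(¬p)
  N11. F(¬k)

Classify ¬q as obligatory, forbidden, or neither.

Forbidden

Premises 3 and 4 are O(r -> ¬a) and O(¬r -> ¬a); every ideal world satisfies r or ¬r, so in either case ¬a holds — hence O(¬a).
Applying K to premise 2 (O(¬a -> v)) and O(¬a) yields O(v).
The contrapositive of premise 1 (O(w -> ¬v)) is O(v -> ¬w), and O(v) is already established, so O(¬w).
Applying K to premise 9 (O(¬w -> j)) and O(¬w) yields O(j).
Premise 8, O(¬q -> ¬j), contraposes to O(j -> q); with O(j) we get O(q).
Premises 5, 6, 7, 10, 11 do not contribute to this derivation.
Thus O(q), which is F(¬q): ¬q is forbidden.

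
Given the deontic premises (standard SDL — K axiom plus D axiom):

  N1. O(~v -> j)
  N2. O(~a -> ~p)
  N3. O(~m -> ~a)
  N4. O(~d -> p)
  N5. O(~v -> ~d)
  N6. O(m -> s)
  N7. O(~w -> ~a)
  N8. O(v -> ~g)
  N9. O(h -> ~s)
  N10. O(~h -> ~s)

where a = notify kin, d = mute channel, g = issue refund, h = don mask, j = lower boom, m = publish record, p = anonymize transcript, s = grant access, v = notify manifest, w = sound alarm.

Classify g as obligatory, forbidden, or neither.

Forbidden

By case analysis on ~h: premise 10 gives O(~h -> ~s) and premise 9 gives O(h -> ~s), so O(~s) either way.
The contrapositive of premise 6 (O(m -> s)) is O(~s -> ~m), and O(~s) is already established, so O(~m).
Premise 3 is O(~m -> ~a); since O(~m), deontic closure gives O(~a).
From O(~a) and premise 2, O(~a -> ~p), we obtain O(~p).
The contrapositive of premise 4 (O(~d -> p)) is O(~p -> d), and O(~p) is already established, so O(d).
Premise 5 is O(~v -> ~d); contrapositively O(d -> v). Since O(d) holds, K gives O(v).
Premise 8 is O(v -> ~g); since O(v), deontic closure gives O(~g).
Premises 1, 7 do not contribute to this derivation.
Thus O(~g), which is F(g): g is forbidden.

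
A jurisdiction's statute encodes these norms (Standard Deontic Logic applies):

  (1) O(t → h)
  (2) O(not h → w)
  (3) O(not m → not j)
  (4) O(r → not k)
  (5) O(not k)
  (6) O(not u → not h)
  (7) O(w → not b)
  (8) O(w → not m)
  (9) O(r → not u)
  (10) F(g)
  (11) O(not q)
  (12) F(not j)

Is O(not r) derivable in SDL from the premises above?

Yes

F(not j) at premise 12 means O(j).
Premise 3 is O(not m → not j); contrapositively O(j → m). Since O(j) holds, K gives O(m).
The contrapositive of premise 8 (O(w → not m)) is O(m → not w), and O(m) is already established, so O(not w).
Premise 2 is O(not h → w); contrapositively O(not w → h). Since O(not w) holds, K gives O(h).
Premise 6, O(not u → not h), contraposes to O(h → u); with O(h) we get O(u).
The contrapositive of premise 9 (O(r → not u)) is O(u → not r), and O(u) is already established, so O(not r).
Premises 1, 4, 5, 7, 10, 11 do not contribute to this derivation.
So O(not r) follows.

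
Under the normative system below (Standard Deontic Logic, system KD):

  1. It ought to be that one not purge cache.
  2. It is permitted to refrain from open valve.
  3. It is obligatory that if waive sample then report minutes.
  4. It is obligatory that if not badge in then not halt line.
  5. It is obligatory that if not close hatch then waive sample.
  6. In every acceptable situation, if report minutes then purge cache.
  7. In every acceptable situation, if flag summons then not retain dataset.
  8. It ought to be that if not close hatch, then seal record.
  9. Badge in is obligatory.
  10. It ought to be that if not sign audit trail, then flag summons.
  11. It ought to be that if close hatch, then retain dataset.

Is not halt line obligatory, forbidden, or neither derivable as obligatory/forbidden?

Premise 4 is O(¬badge_in → ¬halt_line), but O(¬badge_in) is not derivable from the premises, so it does not yield O(¬halt_line).
No premise or chain of K-axiom applications forces O(¬halt_line), and none forces O(halt_line). So ¬halt_line is neither obligatory nor forbidden under these norms.

Neither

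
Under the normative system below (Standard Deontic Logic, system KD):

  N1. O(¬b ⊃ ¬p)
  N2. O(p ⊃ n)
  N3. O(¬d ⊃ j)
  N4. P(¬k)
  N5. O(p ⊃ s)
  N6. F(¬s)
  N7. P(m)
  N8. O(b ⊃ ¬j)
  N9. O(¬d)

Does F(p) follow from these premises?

From premise 9 we have O(¬d).
With premise 3, O(¬d ⊃ j), the K-axiom yields O(j).
The contrapositive of premise 8 (O(b ⊃ ¬j)) is O(j ⊃ ¬b), and O(j) is already established, so O(¬b).
Premise 1 is O(¬b ⊃ ¬p); since O(¬b), deontic closure gives O(¬p).
Premises 2, 4, 5, 6, 7 do not contribute to this derivation.
So O(¬p) holds, i.e. F(p). The claim follows.

Yes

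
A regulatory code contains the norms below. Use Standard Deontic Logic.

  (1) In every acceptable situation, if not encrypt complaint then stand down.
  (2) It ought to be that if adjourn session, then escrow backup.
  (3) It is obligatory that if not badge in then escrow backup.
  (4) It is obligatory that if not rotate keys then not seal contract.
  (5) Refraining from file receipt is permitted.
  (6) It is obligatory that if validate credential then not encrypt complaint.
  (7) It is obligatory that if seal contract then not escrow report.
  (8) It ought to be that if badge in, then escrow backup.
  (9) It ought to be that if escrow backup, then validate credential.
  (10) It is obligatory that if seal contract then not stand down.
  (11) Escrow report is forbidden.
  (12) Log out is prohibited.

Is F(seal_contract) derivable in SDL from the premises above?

Yes

Premises 8 and 3 are O(badge_in → escrow_backup) and O(¬badge_in → escrow_backup); every ideal world satisfies badge_in or ¬badge_in, so in either case escrow_backup holds — hence O(escrow_backup).
With premise 9, O(escrow_backup → validate_credential), the K-axiom yields O(validate_credential).
Applying K to premise 6 (O(validate_credential → ¬encrypt_complaint)) and O(validate_credential) yields O(¬encrypt_complaint).
Applying K to premise 1 (O(¬encrypt_complaint → stand_down)) and O(¬encrypt_complaint) yields O(stand_down).
The contrapositive of premise 10 (O(seal_contract → ¬stand_down)) is O(stand_down → ¬seal_contract), and O(stand_down) is already established, so O(¬seal_contract).
Premises 2, 4, 5, 7, 11, 12 do not contribute to this derivation.
So O(¬seal_contract) holds, i.e. F(seal_contract). The claim follows.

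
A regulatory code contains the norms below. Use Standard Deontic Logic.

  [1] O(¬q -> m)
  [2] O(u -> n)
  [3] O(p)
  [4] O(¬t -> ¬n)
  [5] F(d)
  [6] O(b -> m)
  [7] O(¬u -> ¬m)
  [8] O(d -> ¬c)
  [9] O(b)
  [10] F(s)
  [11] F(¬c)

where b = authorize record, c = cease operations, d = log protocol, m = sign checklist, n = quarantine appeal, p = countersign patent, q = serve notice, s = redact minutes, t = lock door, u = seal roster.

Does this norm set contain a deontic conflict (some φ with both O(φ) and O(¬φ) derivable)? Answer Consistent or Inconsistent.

Consistent

Premise 8 is O(d -> ¬c), but O(d) is not derivable from the premises, so it does not yield O(¬c).
So O(¬c) is not derivable, and the apparent clash with O(c) does not arise.
A world satisfying every obligation exists (e.g. b=true, c=true, d=false, m=true, n=true, p=true, q=false, s=false, t=true, u=true); no atom is both obligatory and forbidden, so the set is consistent.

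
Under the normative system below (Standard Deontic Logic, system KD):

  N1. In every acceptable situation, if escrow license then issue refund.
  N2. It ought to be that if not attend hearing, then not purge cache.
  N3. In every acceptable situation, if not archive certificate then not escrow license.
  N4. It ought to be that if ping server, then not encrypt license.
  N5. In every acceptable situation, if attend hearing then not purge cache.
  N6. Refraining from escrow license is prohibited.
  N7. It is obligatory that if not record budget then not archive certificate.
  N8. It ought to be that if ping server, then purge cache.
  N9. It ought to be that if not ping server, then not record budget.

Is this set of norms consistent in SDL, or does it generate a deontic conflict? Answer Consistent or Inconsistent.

Inconsistent

Premises 5 and 2 cover both cases: O(attend_hearing → ¬purge_cache) and O(¬attend_hearing → ¬purge_cache). Since attend_hearing ∨ ¬attend_hearing is a tautology, O(¬purge_cache) follows.
Premise 8, O(ping_server → purge_cache), contraposes to O(¬purge_cache → ¬ping_server); with O(¬purge_cache) we get O(¬ping_server).
Premise 9 is O(¬ping_server → ¬record_budget); since O(¬ping_server), deontic closure gives O(¬record_budget).
Applying K to premise 7 (O(¬record_budget → ¬archive_certificate)) and O(¬record_budget) yields O(¬archive_certificate).
From O(¬archive_certificate) and premise 3, O(¬archive_certificate → ¬escrow_license), we obtain O(¬escrow_license).
Yet premise 6 is F(¬escrow_license), i.e. O(escrow_license).
We now have both O(¬escrow_license) and O(escrow_license) — escrow_license is simultaneously obligatory and forbidden, violating the D-axiom.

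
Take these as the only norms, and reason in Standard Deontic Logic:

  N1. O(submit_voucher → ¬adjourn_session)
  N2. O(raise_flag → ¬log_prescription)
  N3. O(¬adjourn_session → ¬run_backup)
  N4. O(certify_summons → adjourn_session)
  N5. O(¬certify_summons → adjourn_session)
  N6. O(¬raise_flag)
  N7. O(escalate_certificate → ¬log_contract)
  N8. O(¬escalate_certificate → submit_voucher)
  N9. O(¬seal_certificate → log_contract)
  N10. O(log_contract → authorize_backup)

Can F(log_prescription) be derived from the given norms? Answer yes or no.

No

Premise 2 is O(raise_flag → ¬log_prescription), but O(raise_flag) is not derivable from the premises, so it does not yield O(¬log_prescription).
No other premise forces O(¬log_prescription). An ideal world satisfying every premise can still have log_prescription true, so F(log_prescription) is not derivable.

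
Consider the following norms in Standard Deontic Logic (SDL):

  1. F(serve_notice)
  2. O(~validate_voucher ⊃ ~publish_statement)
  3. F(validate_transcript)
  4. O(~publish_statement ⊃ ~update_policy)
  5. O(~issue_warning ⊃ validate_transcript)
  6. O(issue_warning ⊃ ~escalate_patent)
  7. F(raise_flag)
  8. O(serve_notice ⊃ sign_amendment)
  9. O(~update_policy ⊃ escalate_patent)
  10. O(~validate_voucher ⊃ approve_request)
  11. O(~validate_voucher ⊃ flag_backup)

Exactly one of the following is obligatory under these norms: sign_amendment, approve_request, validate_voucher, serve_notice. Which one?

Premise 3, F(validate_transcript), is equivalent to O(~validate_transcript).
Premise 5 is O(~issue_warning ⊃ validate_transcript); contrapositively O(~validate_transcript ⊃ issue_warning). Since O(~validate_transcript) holds, K gives O(issue_warning).
From O(issue_warning) and premise 6, O(issue_warning ⊃ ~escalate_patent), we obtain O(~escalate_patent).
The contrapositive of premise 9 (O(~update_policy ⊃ escalate_patent)) is O(~escalate_patent ⊃ update_policy), and O(~escalate_patent) is already established, so O(update_policy).
Premise 4 is O(~publish_statement ⊃ ~update_policy); contrapositively O(update_policy ⊃ publish_statement). Since O(update_policy) holds, K gives O(publish_statement).
Premise 2 is O(~validate_voucher ⊃ ~publish_statement); contrapositively O(publish_statement ⊃ validate_voucher). Since O(publish_statement) holds, K gives O(validate_voucher).
So O(validate_voucher) holds — validate_voucher is obligatory. None of the other listed options is made obligatory by any chain of premises.

validate_voucher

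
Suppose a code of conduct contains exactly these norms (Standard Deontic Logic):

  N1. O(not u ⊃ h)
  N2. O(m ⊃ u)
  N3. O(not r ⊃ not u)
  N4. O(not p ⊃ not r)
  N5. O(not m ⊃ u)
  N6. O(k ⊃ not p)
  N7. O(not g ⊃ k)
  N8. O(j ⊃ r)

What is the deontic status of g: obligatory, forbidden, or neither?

By case analysis on not m: premise 5 gives O(not m ⊃ u) and premise 2 gives O(m ⊃ u), so O(u) either way.
Premise 3, O(not r ⊃ not u), contraposes to O(u ⊃ r); with O(u) we get O(r).
Premise 4, O(not p ⊃ not r), contraposes to O(r ⊃ p); with O(r) we get O(p).
Premise 6, O(k ⊃ not p), contraposes to O(p ⊃ not k); with O(p) we get O(not k).
Premise 7 is O(not g ⊃ k); contrapositively O(not k ⊃ g). Since O(not k) holds, K gives O(g).
Premises 1, 8 do not contribute to this derivation.
Hence g is obligatory.

Obligatory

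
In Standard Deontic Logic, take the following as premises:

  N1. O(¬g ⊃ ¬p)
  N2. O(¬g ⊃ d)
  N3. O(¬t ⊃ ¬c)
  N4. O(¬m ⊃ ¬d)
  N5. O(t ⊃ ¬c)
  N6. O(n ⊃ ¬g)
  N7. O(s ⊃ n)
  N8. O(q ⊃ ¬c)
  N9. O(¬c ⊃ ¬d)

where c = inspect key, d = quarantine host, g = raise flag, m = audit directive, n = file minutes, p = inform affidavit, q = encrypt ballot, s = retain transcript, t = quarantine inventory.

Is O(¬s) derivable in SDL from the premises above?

Yes

Premises 5 and 3 are O(t ⊃ ¬c) and O(¬t ⊃ ¬c); every ideal world satisfies t or ¬t, so in either case ¬c holds — hence O(¬c).
Applying K to premise 9 (O(¬c ⊃ ¬d)) and O(¬c) yields O(¬d).
Premise 2, O(¬g ⊃ d), contraposes to O(¬d ⊃ g); with O(¬d) we get O(g).
The contrapositive of premise 6 (O(n ⊃ ¬g)) is O(g ⊃ ¬n), and O(g) is already established, so O(¬n).
The contrapositive of premise 7 (O(s ⊃ n)) is O(¬n ⊃ ¬s), and O(¬n) is already established, so O(¬s).
Premises 1, 4, 8 do not contribute to this derivation.
So O(¬s) follows.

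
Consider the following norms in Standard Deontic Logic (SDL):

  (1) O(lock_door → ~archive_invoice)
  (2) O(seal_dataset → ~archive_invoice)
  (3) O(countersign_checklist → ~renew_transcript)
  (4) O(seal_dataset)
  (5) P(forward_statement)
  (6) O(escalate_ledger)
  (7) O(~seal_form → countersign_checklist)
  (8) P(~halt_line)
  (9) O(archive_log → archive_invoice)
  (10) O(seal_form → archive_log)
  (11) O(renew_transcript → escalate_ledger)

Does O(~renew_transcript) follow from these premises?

Yes

Premise 4 states O(seal_dataset) outright.
With premise 2, O(seal_dataset → ~archive_invoice), the K-axiom yields O(~archive_invoice).
The contrapositive of premise 9 (O(archive_log → archive_invoice)) is O(~archive_invoice → ~archive_log), and O(~archive_invoice) is already established, so O(~archive_log).
The contrapositive of premise 10 (O(seal_form → archive_log)) is O(~archive_log → ~seal_form), and O(~archive_log) is already established, so O(~seal_form).
Premise 7 is O(~seal_form → countersign_checklist); since O(~seal_form), deontic closure gives O(countersign_checklist).
With premise 3, O(countersign_checklist → ~renew_transcript), the K-axiom yields O(~renew_transcript).
Premises 1, 5, 6, 8, 11 do not contribute to this derivation.
So O(~renew_transcript) follows.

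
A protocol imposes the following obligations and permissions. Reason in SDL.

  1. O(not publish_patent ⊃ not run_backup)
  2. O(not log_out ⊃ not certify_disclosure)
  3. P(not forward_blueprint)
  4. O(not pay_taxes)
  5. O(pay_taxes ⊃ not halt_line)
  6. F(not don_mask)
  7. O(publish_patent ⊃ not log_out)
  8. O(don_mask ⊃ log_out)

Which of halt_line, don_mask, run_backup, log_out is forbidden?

run_backup

Premise 6, F(not don_mask), is equivalent to O(don_mask).
Applying K to premise 8 (O(don_mask ⊃ log_out)) and O(don_mask) yields O(log_out).
Premise 7 is O(publish_patent ⊃ not log_out); contrapositively O(log_out ⊃ not publish_patent). Since O(log_out) holds, K gives O(not publish_patent).
With premise 1, O(not publish_patent ⊃ not run_backup), the K-axiom yields O(not run_backup).
So O(not run_backup) holds, i.e. run_backup is forbidden. None of the other listed options is forbidden under the premises.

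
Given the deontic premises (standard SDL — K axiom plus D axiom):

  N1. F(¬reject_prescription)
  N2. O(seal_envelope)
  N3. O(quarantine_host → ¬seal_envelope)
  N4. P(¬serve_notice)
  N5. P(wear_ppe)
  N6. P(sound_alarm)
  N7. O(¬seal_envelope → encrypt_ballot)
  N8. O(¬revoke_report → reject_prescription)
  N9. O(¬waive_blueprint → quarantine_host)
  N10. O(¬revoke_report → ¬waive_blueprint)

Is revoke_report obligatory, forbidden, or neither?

Obligatory

Premise 2 states O(seal_envelope) outright.
Premise 3, O(quarantine_host → ¬seal_envelope), contraposes to O(seal_envelope → ¬quarantine_host); with O(seal_envelope) we get O(¬quarantine_host).
Premise 9 is O(¬waive_blueprint → quarantine_host); contrapositively O(¬quarantine_host → waive_blueprint). Since O(¬quarantine_host) holds, K gives O(waive_blueprint).
Premise 10, O(¬revoke_report → ¬waive_blueprint), contraposes to O(waive_blueprint → revoke_report); with O(waive_blueprint) we get O(revoke_report).
Premises 1, 4, 5, 6, 7, 8 do not contribute to this derivation.
Hence revoke_report is obligatory.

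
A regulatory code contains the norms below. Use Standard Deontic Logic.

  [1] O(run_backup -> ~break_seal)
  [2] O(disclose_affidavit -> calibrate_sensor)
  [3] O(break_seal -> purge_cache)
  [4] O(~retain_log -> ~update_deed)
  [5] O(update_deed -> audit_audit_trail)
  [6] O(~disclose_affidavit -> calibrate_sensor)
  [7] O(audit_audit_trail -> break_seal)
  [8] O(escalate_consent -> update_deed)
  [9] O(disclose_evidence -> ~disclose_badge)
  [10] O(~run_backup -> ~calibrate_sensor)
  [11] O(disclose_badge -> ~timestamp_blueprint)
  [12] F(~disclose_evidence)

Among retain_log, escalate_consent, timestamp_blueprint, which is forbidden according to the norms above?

escalate_consent

By case analysis on ~disclose_affidavit: premise 6 gives O(~disclose_affidavit -> calibrate_sensor) and premise 2 gives O(disclose_affidavit -> calibrate_sensor), so O(calibrate_sensor) either way.
The contrapositive of premise 10 (O(~run_backup -> ~calibrate_sensor)) is O(calibrate_sensor -> run_backup), and O(calibrate_sensor) is already established, so O(run_backup).
Premise 1 is O(run_backup -> ~break_seal); since O(run_backup), deontic closure gives O(~break_seal).
The contrapositive of premise 7 (O(audit_audit_trail -> break_seal)) is O(~break_seal -> ~audit_audit_trail), and O(~break_seal) is already established, so O(~audit_audit_trail).
Premise 5, O(update_deed -> audit_audit_trail), contraposes to O(~audit_audit_trail -> ~update_deed); with O(~audit_audit_trail) we get O(~update_deed).
Premise 8 is O(escalate_consent -> update_deed); contrapositively O(~update_deed -> ~escalate_consent). Since O(~update_deed) holds, K gives O(~escalate_consent).
So O(~escalate_consent) holds, i.e. escalate_consent is forbidden. None of the other listed options is forbidden under the premises.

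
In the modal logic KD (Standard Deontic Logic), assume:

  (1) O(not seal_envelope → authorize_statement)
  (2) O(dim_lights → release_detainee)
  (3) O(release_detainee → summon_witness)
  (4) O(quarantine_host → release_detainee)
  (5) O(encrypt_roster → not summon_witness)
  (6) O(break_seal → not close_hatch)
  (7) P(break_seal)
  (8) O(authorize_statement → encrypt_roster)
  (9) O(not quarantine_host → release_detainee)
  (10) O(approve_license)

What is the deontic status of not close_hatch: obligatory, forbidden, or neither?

Neither

Premise 6 is O(break_seal → not close_hatch), but O(break_seal) is not derivable from the premises (the permission P(break_seal) asserts only not O(not break_seal), not O(break_seal)), so it does not yield O(not close_hatch).
No premise or chain of K-axiom applications forces O(not close_hatch), and none forces O(close_hatch). So not close_hatch is neither obligatory nor forbidden under these norms.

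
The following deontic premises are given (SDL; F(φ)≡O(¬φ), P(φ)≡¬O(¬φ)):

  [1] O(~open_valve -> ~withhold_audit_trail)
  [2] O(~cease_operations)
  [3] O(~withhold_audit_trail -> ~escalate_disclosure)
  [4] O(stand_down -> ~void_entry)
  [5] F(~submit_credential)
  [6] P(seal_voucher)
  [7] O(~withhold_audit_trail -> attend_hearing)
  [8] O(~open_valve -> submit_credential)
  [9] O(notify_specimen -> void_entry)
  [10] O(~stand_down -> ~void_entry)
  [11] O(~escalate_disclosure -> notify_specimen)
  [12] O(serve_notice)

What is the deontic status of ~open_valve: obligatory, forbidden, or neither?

Forbidden

Premises 10 and 4 cover both cases: O(~stand_down -> ~void_entry) and O(stand_down -> ~void_entry). Since ~stand_down ∨ stand_down is a tautology, O(~void_entry) follows.
Premise 9, O(notify_specimen -> void_entry), contraposes to O(~void_entry -> ~notify_specimen); with O(~void_entry) we get O(~notify_specimen).
Premise 11, O(~escalate_disclosure -> notify_specimen), contraposes to O(~notify_specimen -> escalate_disclosure); with O(~notify_specimen) we get O(escalate_disclosure).
Premise 3, O(~withhold_audit_trail -> ~escalate_disclosure), contraposes to O(escalate_disclosure -> withhold_audit_trail); with O(escalate_disclosure) we get O(withhold_audit_trail).
Premise 1, O(~open_valve -> ~withhold_audit_trail), contraposes to O(withhold_audit_trail -> open_valve); with O(withhold_audit_trail) we get O(open_valve).
Premises 2, 5, 6, 7, 8, 12 do not contribute to this derivation.
Thus O(open_valve), which is F(~open_valve): ~open_valve is forbidden.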